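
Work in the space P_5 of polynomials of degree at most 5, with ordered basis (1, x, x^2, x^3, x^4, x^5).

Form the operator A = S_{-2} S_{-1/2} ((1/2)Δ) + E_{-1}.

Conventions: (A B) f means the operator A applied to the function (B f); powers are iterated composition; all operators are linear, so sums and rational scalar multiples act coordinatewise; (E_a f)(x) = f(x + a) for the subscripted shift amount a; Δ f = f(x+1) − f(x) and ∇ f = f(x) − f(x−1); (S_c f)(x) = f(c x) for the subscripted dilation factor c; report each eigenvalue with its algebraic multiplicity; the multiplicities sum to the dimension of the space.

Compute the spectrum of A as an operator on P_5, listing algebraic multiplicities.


image of 1: 1
image of x: x - 1/2
image of x^2: x^2 - x + 3/2
image of x^3: x^3 - (3/2)x^2 + (9/2)x - 1/2
image of x^4: x^4 - 2x^3 + 9x^2 - 2x + 3/2
image of x^5: x^5 - (5/2)x^4 + 15x^3 - 5x^2 + (15/2)x - 1/2
the matrix is upper triangular; its diagonal is (1, 1, 1, 1, 1, 1)
for a triangular matrix the eigenvalues are the diagonal entries, with algebraic multiplicity their repetition count

λ = 1 (multiplicity 6)


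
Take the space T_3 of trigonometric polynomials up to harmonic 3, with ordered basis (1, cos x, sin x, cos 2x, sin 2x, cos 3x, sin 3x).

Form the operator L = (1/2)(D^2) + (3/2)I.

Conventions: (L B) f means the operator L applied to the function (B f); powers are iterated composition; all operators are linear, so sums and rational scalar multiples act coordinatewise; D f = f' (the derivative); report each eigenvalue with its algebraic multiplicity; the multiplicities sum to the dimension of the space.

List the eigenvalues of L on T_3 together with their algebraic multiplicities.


λ = -3 (multiplicity 2), λ = -1/2 (multiplicity 2), λ = 1 (multiplicity 2), λ = 3/2 (multiplicity 1)

image of 1: 3/2
image of cos x: cos x
image of sin x: sin x
image of cos 2x: -(1/2)cos 2x
image of sin 2x: -(1/2)sin 2x
image of cos 3x: -3cos 3x
image of sin 3x: -3sin 3x
the matrix is diagonal; its diagonal is (3/2, 1, 1, -1/2, -1/2, -3, -3)
for a triangular matrix the eigenvalues are the diagonal entries, with algebraic multiplicity their repetition count


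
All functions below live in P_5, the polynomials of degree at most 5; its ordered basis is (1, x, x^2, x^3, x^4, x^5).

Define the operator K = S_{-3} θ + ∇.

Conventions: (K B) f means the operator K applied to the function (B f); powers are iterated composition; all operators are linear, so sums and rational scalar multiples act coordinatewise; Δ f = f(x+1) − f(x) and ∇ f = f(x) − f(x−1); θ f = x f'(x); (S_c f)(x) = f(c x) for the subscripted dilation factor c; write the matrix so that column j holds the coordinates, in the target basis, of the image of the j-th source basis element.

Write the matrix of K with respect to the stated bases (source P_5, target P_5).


image of 1: 0
image of x: -3x + 1
image of x^2: 18x^2 + 2x - 1
image of x^3: -81x^3 + 3x^2 - 3x + 1
image of x^4: 324x^4 + 4x^3 - 6x^2 + 4x - 1
image of x^5: -1215x^5 + 5x^4 - 10x^3 + 10x^2 - 5x + 1
each image's coordinates form column j of the matrix

the matrix is [[0, 1, -1, 1, -1, 1]; [0, -3, 2, -3, 4, -5]; [0, 0, 18, 3, -6, 10]; [0, 0, 0, -81, 4, -10]; [0, 0, 0, 0, 324, 5]; [0, 0, 0, 0, 0, -1215]] (rows listed top to bottom)


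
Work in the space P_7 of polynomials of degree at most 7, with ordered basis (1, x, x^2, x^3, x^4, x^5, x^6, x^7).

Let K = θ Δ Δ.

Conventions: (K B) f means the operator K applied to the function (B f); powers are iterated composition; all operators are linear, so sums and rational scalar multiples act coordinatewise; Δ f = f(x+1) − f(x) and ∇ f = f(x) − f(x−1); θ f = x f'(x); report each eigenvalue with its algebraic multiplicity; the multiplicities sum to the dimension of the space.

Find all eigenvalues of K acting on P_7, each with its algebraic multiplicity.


λ = 0 (multiplicity 8)

image of 1: 0
image of x: 0
image of x^2: 0
image of x^3: 6x
image of x^4: 24x^2 + 24x
image of x^5: 60x^3 + 120x^2 + 70x
image of x^6: 120x^4 + 360x^3 + 420x^2 + 180x
image of x^7: 210x^5 + 840x^4 + 1470x^3 + 1260x^2 + 434x
the matrix is upper triangular; its diagonal is (0, 0, 0, 0, 0, 0, 0, 0)
for a triangular matrix the eigenvalues are the diagonal entries, with algebraic multiplicity their repetition count


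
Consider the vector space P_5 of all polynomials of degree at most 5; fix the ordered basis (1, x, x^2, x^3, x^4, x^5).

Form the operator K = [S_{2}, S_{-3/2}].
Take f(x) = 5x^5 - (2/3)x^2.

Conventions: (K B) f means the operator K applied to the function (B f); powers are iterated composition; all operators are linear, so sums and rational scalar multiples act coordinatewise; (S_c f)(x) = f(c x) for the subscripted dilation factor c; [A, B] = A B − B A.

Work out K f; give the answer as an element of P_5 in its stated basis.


S_{-3/2} f = -(1215/32)x^5 - (3/2)x^2
S_{2} S_{-3/2} f = -1215x^5 - 6x^2
S_{2} f = 160x^5 - (8/3)x^2
S_{-3/2} S_{2} f = -1215x^5 - 6x^2
[S_{2}, S_{-3/2}] f = 0

g(x) = 0


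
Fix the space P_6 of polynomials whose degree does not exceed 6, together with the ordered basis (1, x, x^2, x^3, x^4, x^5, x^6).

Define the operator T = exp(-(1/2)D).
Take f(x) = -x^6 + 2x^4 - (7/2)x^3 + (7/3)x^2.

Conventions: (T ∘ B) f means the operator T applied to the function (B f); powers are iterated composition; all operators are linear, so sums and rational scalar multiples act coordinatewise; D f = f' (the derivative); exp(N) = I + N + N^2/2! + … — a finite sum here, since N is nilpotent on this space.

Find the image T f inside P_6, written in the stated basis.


g(x) = -x^6 + 3x^5 - (7/4)x^4 - 5x^3 + (463/48)x^2 - (277/48)x + 217/192

order-1 term: 3x^5 - 4x^3 + (21/4)x^2 - (7/3)x
order-2 term: -(15/4)x^4 + 3x^2 - (21/8)x + 7/12
order-3 term: (5/2)x^3 - x + 7/16
order-4 term: -(15/16)x^2 + 1/8
order-5 term: (3/16)x
order-6 term: -1/64
the series for exp(-(1/2)D) f terminates at order 6
exp(-(1/2)D) f = -x^6 + 3x^5 - (7/4)x^4 - 5x^3 + (463/48)x^2 - (277/48)x + 217/192


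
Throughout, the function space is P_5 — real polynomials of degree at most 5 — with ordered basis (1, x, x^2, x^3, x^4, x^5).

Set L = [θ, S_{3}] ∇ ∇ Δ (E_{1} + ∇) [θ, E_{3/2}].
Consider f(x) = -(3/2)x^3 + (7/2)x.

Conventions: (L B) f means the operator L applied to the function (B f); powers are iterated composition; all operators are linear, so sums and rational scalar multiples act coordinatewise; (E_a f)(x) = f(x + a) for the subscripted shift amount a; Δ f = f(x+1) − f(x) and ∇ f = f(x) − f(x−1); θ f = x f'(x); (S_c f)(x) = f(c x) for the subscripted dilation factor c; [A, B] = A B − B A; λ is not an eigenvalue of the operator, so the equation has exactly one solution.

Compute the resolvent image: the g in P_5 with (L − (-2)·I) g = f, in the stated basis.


the result is g(x) = -(3/4)x^3 + (7/4)x

write g with unknown coordinates in the stated basis and equate coefficients in (L − (-2)·I) g = f
solving from the highest basis element down gives g = -(3/4)x^3 + (7/4)x
check: L g = 0
so L g − (-2)·g = -(3/2)x^3 + (7/2)x = f ✓


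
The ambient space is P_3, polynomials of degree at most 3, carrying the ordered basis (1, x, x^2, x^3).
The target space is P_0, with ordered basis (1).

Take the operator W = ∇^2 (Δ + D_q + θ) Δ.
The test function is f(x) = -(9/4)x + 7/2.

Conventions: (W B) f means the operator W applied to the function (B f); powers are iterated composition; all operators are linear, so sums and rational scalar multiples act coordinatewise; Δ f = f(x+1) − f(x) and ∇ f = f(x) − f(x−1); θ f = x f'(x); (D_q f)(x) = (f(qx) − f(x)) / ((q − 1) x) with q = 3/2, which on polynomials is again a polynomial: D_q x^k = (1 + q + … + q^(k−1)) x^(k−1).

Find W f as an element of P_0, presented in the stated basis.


g(x) = 0

Δ f = -9/4
Δ Δ f = 0
D_q Δ f = 0
θ Δ f = 0
(Δ + D_q + θ) Δ f = 0
∇ (Δ + D_q + θ) Δ f = 0
∇ ∇ (Δ + D_q + θ) Δ f = 0


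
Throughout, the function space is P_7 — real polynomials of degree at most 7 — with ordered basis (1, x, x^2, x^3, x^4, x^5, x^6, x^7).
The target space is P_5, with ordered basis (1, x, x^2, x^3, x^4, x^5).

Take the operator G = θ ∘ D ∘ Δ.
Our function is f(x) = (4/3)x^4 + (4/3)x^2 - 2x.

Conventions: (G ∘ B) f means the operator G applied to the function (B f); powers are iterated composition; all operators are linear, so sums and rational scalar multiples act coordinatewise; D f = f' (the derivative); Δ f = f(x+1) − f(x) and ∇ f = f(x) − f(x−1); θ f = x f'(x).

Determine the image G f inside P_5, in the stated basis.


the result is g(x) = 32x^2 + 16x

Δ f = (16/3)x^3 + 8x^2 + 8x + 2/3
D Δ f = 16x^2 + 16x + 8
θ D Δ f = 32x^2 + 16x


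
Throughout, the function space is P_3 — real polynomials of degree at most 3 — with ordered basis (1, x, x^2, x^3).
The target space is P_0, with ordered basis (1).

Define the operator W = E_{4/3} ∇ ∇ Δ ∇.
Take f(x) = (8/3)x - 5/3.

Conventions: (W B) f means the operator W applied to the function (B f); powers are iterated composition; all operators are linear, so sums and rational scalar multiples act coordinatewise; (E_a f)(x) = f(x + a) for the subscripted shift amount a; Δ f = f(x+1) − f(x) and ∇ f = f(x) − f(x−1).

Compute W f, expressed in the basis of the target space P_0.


the result is g(x) = 0

∇ f = 8/3
Δ ∇ f = 0
∇ (Δ ∇) f = 0
∇ ∇ (Δ ∇) f = 0
E_{4/3} ∇ ∇ (Δ ∇) f = 0


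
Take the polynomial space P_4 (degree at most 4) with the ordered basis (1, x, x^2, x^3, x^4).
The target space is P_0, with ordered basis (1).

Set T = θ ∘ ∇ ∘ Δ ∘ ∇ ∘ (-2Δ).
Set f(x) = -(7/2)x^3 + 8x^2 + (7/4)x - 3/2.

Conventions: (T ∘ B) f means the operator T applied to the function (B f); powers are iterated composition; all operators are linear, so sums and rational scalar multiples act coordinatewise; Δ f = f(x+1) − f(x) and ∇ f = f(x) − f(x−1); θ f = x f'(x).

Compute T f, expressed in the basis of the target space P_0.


Δ f = -(21/2)x^2 + (11/2)x + 25/4
(-2Δ) f = 21x^2 - 11x - 25/2
∇ (-2Δ) f = 42x - 32
Δ ∇ (-2Δ) f = 42
∇ Δ ∇ (-2Δ) f = 0
θ ∇ Δ ∇ (-2Δ) f = 0

g(x) = 0


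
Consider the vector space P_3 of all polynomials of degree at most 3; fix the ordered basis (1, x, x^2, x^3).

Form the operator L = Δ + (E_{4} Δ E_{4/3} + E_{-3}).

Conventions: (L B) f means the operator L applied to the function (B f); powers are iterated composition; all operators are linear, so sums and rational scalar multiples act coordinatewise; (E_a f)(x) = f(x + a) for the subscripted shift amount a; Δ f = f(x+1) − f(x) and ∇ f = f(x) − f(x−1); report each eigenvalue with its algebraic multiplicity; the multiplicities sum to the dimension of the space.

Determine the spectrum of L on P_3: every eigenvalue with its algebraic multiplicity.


λ = 1 (multiplicity 4)

image of 1: 1
image of x: x - 1
image of x^2: x^2 - 2x + 65/3
image of x^3: x^3 - 3x^2 + 65x + 229/3
the matrix is upper triangular; its diagonal is (1, 1, 1, 1)
for a triangular matrix the eigenvalues are the diagonal entries, with algebraic multiplicity their repetition count


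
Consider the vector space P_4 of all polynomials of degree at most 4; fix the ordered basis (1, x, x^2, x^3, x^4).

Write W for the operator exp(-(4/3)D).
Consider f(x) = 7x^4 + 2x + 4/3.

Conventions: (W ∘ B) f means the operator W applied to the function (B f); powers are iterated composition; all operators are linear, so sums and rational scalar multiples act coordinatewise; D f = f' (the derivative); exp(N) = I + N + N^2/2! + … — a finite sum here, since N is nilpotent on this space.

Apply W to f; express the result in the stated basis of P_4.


the image equals g(x) = 7x^4 - (112/3)x^3 + (224/3)x^2 - (1738/27)x + 1684/81

order-1 term: -(112/3)x^3 - 8/3
order-2 term: (224/3)x^2
order-3 term: -(1792/27)x
order-4 term: 1792/81
the series for exp(-(4/3)D) f terminates at order 4
exp(-(4/3)D) f = 7x^4 - (112/3)x^3 + (224/3)x^2 - (1738/27)x + 1684/81


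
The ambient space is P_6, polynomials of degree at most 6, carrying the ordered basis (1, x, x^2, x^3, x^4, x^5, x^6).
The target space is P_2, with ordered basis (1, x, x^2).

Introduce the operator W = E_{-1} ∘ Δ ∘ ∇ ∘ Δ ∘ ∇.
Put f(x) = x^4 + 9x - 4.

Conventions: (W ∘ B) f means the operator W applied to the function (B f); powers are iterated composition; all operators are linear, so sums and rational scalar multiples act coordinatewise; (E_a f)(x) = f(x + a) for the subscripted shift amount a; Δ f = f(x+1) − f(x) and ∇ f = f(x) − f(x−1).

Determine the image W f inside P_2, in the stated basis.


the image equals g(x) = 24

∇ f = 4x^3 - 6x^2 + 4x + 8
Δ ∇ f = 12x^2 + 2
∇ Δ ∇ f = 24x - 12
Δ ∇ Δ ∇ f = 24
E_{-1} (Δ ∘ ∇ ∘ Δ) ∇ f = 24


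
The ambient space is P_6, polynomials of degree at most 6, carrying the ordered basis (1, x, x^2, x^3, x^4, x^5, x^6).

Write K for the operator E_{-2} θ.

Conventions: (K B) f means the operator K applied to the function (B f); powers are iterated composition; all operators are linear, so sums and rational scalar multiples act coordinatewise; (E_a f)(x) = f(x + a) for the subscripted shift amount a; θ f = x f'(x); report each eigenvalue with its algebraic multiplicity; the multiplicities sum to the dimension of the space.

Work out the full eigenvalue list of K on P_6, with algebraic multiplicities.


λ = 0 (multiplicity 1), λ = 1 (multiplicity 1), λ = 2 (multiplicity 1), λ = 3 (multiplicity 1), λ = 4 (multiplicity 1), λ = 5 (multiplicity 1), λ = 6 (multiplicity 1)

image of 1: 0
image of x: x - 2
image of x^2: 2x^2 - 8x + 8
image of x^3: 3x^3 - 18x^2 + 36x - 24
image of x^4: 4x^4 - 32x^3 + 96x^2 - 128x + 64
image of x^5: 5x^5 - 50x^4 + 200x^3 - 400x^2 + 400x - 160
image of x^6: 6x^6 - 72x^5 + 360x^4 - 960x^3 + 1440x^2 - 1152x + 384
the matrix is upper triangular; its diagonal is (0, 1, 2, 3, 4, 5, 6)
for a triangular matrix the eigenvalues are the diagonal entries, with algebraic multiplicity their repetition count


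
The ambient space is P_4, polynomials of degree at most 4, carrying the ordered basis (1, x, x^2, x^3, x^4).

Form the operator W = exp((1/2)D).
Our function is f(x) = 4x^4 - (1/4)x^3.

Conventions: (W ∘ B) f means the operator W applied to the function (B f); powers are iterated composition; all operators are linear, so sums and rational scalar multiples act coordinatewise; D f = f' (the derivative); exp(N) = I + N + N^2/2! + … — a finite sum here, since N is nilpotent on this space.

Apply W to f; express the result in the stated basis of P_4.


order-1 term: 8x^3 - (3/8)x^2
order-2 term: 6x^2 - (3/16)x
order-3 term: 2x - 1/32
order-4 term: 1/4
the series for exp((1/2)D) f terminates at order 4
exp((1/2)D) f = 4x^4 + (31/4)x^3 + (45/8)x^2 + (29/16)x + 7/32

g(x) = 4x^4 + (31/4)x^3 + (45/8)x^2 + (29/16)x + 7/32


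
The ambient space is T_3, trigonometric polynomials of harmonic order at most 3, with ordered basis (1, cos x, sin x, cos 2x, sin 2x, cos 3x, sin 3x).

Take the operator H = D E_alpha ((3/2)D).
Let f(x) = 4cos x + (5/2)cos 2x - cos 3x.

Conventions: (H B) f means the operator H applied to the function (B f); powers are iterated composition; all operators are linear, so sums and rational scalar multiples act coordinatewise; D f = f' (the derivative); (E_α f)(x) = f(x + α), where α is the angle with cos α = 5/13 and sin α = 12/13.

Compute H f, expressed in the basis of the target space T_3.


the result is g(x) = -(30/13)cos x + (72/13)sin x + (1785/169)cos 2x + (1800/169)sin 2x - (54945/4394)cos 3x + (11178/2197)sin 3x

D f = -4sin x - 5sin 2x + 3sin 3x
((3/2)D) f = -6sin x - (15/2)sin 2x + (9/2)sin 3x
E_alpha ((3/2)D) f = -(72/13)cos x - (30/13)sin x - (900/169)cos 2x + (1785/338)sin 2x - (3726/2197)cos 3x - (18315/4394)sin 3x
D E_alpha ((3/2)D) f = -(30/13)cos x + (72/13)sin x + (1785/169)cos 2x + (1800/169)sin 2x - (54945/4394)cos 3x + (11178/2197)sin 3x


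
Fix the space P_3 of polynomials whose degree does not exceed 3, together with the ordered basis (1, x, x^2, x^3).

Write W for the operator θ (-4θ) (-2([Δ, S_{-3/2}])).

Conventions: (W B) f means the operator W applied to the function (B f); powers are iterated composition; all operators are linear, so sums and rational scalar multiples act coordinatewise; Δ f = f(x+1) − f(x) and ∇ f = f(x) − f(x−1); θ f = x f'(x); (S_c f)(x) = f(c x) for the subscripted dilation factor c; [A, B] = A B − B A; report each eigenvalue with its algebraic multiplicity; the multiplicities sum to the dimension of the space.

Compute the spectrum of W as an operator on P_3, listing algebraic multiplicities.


image of 1: 0
image of x: 0
image of x^2: 60x
image of x^3: -540x^2 - 45x
the matrix is upper triangular; its diagonal is (0, 0, 0, 0)
for a triangular matrix the eigenvalues are the diagonal entries, with algebraic multiplicity their repetition count

λ = 0 (multiplicity 4)


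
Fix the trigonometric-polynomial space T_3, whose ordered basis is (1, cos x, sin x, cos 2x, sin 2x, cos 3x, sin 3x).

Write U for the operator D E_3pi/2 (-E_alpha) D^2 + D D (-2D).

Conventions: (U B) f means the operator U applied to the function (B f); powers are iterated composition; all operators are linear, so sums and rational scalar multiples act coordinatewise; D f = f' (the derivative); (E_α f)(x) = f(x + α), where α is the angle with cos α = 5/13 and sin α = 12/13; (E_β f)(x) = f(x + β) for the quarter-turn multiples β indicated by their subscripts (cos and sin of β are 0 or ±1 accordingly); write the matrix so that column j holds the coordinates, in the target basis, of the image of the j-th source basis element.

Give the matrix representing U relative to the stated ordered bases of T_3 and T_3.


the matrix is [[0, 0, 0, 0, 0, 0, 0]; [0, 5/13, 38/13, 0, 0, 0, 0]; [0, -38/13, 5/13, 0, 0, 0, 0]; [0, 0, 0, 960/169, 3656/169, 0, 0]; [0, 0, 0, -3656/169, 960/169, 0, 0]; [0, 0, 0, 0, 0, 54945/2197, 140994/2197]; [0, 0, 0, 0, 0, -140994/2197, 54945/2197]] (rows listed top to bottom)

image of 1: 0
image of cos x: (5/13)cos x - (38/13)sin x
image of sin x: (38/13)cos x + (5/13)sin x
image of cos 2x: (960/169)cos 2x - (3656/169)sin 2x
image of sin 2x: (3656/169)cos 2x + (960/169)sin 2x
image of cos 3x: (54945/2197)cos 3x - (140994/2197)sin 3x
image of sin 3x: (140994/2197)cos 3x + (54945/2197)sin 3x
each image's coordinates form column j of the matrix


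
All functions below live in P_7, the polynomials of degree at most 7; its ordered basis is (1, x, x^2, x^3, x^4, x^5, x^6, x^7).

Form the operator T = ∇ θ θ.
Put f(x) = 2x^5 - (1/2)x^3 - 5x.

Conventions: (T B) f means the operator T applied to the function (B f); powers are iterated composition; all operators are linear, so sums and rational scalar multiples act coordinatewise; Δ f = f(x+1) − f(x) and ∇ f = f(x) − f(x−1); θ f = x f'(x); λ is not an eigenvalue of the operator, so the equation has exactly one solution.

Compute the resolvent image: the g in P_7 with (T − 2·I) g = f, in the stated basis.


g(x) = -x^5 - (125/2)x^4 - (7499/4)x^3 - (179473/8)x^2 - (530899/8)x + 59811/16

write g with unknown coordinates in the stated basis and equate coefficients in (T − 2·I) g = f
solving from the highest basis element down gives g = -x^5 - (125/2)x^4 - (7499/4)x^3 - (179473/8)x^2 - (530899/8)x + 59811/16
check: T g = -125x^4 - 3750x^3 - (179473/4)x^2 - (530919/4)x + 59811/8
so T g − 2·g = 2x^5 - (1/2)x^3 - 5x = f ✓


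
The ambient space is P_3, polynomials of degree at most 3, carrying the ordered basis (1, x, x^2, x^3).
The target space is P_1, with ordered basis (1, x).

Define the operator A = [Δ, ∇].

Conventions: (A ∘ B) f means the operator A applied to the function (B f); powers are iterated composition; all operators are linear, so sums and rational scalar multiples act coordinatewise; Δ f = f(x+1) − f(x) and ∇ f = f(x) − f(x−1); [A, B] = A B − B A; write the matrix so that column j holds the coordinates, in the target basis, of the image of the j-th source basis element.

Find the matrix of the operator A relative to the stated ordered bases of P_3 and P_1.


image of 1: 0
image of x: 0
image of x^2: 0
image of x^3: 0
each image's coordinates form column j of the matrix

the matrix is [[0, 0, 0, 0]; [0, 0, 0, 0]] (rows listed top to bottom)


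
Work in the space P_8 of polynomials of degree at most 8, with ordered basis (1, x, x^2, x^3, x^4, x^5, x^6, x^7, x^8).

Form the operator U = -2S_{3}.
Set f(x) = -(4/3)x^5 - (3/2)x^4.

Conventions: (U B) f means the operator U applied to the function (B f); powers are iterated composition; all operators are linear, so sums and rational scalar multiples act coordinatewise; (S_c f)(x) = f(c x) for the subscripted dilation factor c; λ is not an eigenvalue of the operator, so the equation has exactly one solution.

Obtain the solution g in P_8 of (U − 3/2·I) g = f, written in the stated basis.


g(x) = (8/2925)x^5 + (1/109)x^4

write g with unknown coordinates in the stated basis and equate coefficients in (U − 3/2·I) g = f
solving from the highest basis element down gives g = (8/2925)x^5 + (1/109)x^4
check: U g = -(432/325)x^5 - (162/109)x^4
so U g − 3/2·g = -(4/3)x^5 - (3/2)x^4 = f ✓


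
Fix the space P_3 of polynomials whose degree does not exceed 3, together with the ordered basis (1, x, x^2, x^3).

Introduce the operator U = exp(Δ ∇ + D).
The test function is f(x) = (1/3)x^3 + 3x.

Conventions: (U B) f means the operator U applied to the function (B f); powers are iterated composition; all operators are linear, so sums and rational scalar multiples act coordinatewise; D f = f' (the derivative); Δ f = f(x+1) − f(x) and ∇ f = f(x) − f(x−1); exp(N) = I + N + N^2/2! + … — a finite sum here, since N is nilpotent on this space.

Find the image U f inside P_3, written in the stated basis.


order-1 term: x^2 + 2x + 3
order-2 term: x + 2
order-3 term: 1/3
the series for exp(Δ ∇ + D) f terminates at order 3
exp(Δ ∇ + D) f = (1/3)x^3 + x^2 + 6x + 16/3

the image equals g(x) = (1/3)x^3 + x^2 + 6x + 16/3


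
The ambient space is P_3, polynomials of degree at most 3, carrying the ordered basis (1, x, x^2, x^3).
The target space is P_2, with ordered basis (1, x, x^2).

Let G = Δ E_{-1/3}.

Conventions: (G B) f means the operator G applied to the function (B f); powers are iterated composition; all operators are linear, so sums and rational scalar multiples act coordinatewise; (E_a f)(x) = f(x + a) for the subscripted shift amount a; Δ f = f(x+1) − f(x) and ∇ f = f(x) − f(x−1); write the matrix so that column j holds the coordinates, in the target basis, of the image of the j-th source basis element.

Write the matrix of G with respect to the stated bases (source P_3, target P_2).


the matrix is [[0, 1, 1/3, 1/3]; [0, 0, 2, 1]; [0, 0, 0, 3]] (rows listed top to bottom)

image of 1: 0
image of x: 1
image of x^2: 2x + 1/3
image of x^3: 3x^2 + x + 1/3
each image's coordinates form column j of the matrix


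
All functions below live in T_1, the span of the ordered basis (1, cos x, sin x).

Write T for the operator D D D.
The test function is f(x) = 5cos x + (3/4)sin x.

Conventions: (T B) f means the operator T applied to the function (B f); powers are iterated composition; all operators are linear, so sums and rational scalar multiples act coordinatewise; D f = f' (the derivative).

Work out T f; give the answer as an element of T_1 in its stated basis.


D f = (3/4)cos x - 5sin x
D D f = -5cos x - (3/4)sin x
D D D f = -(3/4)cos x + 5sin x

the image equals g(x) = -(3/4)cos x + 5sin x


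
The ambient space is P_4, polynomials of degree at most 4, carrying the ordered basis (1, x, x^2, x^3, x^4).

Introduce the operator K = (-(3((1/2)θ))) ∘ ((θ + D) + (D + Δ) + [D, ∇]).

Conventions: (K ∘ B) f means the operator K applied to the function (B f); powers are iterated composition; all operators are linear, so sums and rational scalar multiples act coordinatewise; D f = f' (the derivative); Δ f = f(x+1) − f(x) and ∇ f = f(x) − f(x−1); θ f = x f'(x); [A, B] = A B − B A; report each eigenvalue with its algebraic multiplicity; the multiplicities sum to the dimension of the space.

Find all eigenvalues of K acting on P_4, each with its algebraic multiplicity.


image of 1: 0
image of x: -(3/2)x
image of x^2: -6x^2 - 9x
image of x^3: -(27/2)x^3 - 27x^2 - (9/2)x
image of x^4: -24x^4 - 54x^3 - 18x^2 - 6x
the matrix is upper triangular; its diagonal is (0, -3/2, -6, -27/2, -24)
for a triangular matrix the eigenvalues are the diagonal entries, with algebraic multiplicity their repetition count

λ = -24 (multiplicity 1), λ = -27/2 (multiplicity 1), λ = -6 (multiplicity 1), λ = -3/2 (multiplicity 1), λ = 0 (multiplicity 1)


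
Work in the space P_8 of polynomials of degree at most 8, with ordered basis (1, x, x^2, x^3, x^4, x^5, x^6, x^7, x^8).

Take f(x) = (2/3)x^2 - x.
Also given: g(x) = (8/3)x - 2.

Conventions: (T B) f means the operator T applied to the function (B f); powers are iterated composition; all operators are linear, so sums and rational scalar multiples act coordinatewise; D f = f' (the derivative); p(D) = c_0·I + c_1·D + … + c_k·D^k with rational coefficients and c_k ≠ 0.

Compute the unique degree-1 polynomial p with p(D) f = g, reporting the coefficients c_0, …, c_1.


p(D) = 2·D, i.e. c_0 = 0, c_1 = 2

D^0 f = (2/3)x^2 - x
D^1 f = (4/3)x - 1
matching coefficients of g against c_0 f + c_1 Df + … from the top degree down determines the c_i
solution: c_0 = 0, c_1 = 2


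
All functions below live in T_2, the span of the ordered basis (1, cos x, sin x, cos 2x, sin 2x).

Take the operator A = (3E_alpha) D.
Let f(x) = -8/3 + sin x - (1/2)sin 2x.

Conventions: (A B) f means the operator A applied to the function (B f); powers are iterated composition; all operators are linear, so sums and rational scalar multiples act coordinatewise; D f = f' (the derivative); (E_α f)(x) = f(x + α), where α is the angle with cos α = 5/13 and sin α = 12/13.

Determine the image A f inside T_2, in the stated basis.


g(x) = (15/13)cos x - (36/13)sin x + (357/169)cos 2x + (360/169)sin 2x

D f = cos x - cos 2x
E_alpha D f = (5/13)cos x - (12/13)sin x + (119/169)cos 2x + (120/169)sin 2x
(3E_alpha) D f = (15/13)cos x - (36/13)sin x + (357/169)cos 2x + (360/169)sin 2x


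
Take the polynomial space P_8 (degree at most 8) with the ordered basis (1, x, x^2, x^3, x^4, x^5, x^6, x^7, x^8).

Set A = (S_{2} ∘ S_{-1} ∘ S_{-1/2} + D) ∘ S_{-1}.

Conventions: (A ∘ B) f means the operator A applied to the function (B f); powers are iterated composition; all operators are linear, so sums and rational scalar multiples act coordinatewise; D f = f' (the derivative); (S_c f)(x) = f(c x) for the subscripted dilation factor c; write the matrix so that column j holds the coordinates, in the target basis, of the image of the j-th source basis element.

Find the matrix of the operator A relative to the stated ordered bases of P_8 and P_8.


image of 1: 1
image of x: -x - 1
image of x^2: x^2 + 2x
image of x^3: -x^3 - 3x^2
image of x^4: x^4 + 4x^3
image of x^5: -x^5 - 5x^4
image of x^6: x^6 + 6x^5
image of x^7: -x^7 - 7x^6
image of x^8: x^8 + 8x^7
each image's coordinates form column j of the matrix

the matrix is [[1, -1, 0, 0, 0, 0, 0, 0, 0]; [0, -1, 2, 0, 0, 0, 0, 0, 0]; [0, 0, 1, -3, 0, 0, 0, 0, 0]; [0, 0, 0, -1, 4, 0, 0, 0, 0]; [0, 0, 0, 0, 1, -5, 0, 0, 0]; [0, 0, 0, 0, 0, -1, 6, 0, 0]; [0, 0, 0, 0, 0, 0, 1, -7, 0]; [0, 0, 0, 0, 0, 0, 0, -1, 8]; [0, 0, 0, 0, 0, 0, 0, 0, 1]] (rows listed top to bottom)


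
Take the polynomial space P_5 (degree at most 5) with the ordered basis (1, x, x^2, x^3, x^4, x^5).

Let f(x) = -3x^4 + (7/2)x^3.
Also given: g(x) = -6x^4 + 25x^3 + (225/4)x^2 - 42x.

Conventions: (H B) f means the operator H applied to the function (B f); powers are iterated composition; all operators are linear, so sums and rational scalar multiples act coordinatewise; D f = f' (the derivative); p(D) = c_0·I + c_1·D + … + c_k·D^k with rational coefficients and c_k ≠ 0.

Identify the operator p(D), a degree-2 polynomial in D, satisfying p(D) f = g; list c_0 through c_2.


D^0 f = -3x^4 + (7/2)x^3
D^1 f = -12x^3 + (21/2)x^2
D^2 f = -36x^2 + 21x
matching coefficients of g against c_0 f + c_1 Df + … from the top degree down determines the c_i
solution: c_0 = 2, c_1 = -3/2, c_2 = -2

c_0 = 2, c_1 = -3/2, c_2 = -2


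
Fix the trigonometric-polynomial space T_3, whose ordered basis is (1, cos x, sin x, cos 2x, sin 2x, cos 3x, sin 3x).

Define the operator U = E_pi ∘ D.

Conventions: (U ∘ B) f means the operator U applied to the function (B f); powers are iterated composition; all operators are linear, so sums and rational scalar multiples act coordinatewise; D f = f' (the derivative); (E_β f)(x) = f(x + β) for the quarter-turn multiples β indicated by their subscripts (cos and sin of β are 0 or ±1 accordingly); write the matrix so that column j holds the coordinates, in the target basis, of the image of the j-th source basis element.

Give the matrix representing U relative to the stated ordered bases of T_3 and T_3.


image of 1: 0
image of cos x: sin x
image of sin x: -cos x
image of cos 2x: -2sin 2x
image of sin 2x: 2cos 2x
image of cos 3x: 3sin 3x
image of sin 3x: -3cos 3x
each image's coordinates form column j of the matrix

the matrix is [[0, 0, 0, 0, 0, 0, 0]; [0, 0, -1, 0, 0, 0, 0]; [0, 1, 0, 0, 0, 0, 0]; [0, 0, 0, 0, 2, 0, 0]; [0, 0, 0, -2, 0, 0, 0]; [0, 0, 0, 0, 0, 0, -3]; [0, 0, 0, 0, 0, 3, 0]] (rows listed top to bottom)


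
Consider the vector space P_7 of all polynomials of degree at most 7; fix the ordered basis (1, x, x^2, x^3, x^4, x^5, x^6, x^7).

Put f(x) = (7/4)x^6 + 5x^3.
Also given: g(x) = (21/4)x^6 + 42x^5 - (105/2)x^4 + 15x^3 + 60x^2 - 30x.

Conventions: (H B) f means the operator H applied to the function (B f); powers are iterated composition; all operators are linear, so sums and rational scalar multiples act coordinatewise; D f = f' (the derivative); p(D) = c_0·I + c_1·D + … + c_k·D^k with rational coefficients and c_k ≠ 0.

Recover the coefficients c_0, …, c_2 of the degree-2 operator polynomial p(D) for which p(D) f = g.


D^0 f = (7/4)x^6 + 5x^3
D^1 f = (21/2)x^5 + 15x^2
D^2 f = (105/2)x^4 + 30x
matching coefficients of g against c_0 f + c_1 Df + … from the top degree down determines the c_i
solution: c_0 = 3, c_1 = 4, c_2 = -1

c_0 = 3, c_1 = 4, c_2 = -1


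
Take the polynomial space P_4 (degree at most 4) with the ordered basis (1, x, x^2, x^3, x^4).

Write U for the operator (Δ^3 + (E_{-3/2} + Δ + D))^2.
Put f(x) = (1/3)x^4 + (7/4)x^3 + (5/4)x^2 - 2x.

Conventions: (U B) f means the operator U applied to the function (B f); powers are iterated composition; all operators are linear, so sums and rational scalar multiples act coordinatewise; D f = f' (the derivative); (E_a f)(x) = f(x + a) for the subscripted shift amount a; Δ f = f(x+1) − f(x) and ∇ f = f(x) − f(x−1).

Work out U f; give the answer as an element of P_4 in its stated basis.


g(x) = (1/3)x^4 + (37/12)x^3 + (41/2)x^2 + (719/12)x + 181/2

Δ f = (4/3)x^3 + (29/4)x^2 + (109/12)x + 4/3
Δ Δ f = 4x^2 + (37/2)x + 53/3
Δ Δ Δ f = 8x + 45/2
E_{-3/2} f = (1/3)x^4 - (1/4)x^3 - (17/8)x^2 + (25/16)x + 51/32
Δ f = (4/3)x^3 + (29/4)x^2 + (109/12)x + 4/3
D f = (4/3)x^3 + (21/4)x^2 + (5/2)x - 2
(E_{-3/2} + Δ + D) f = (1/3)x^4 + (29/12)x^3 + (83/8)x^2 + (631/48)x + 89/96
(Δ^3 + (E_{-3/2} + Δ + D)) f = (1/3)x^4 + (29/12)x^3 + (83/8)x^2 + (1015/48)x + 2249/96
Δ (Δ^3 + (E_{-3/2} + Δ + D)) f = (4/3)x^3 + (37/4)x^2 + (88/3)x + 1645/48
Δ Δ (Δ^3 + (E_{-3/2} + Δ + D)) f = 4x^2 + (45/2)x + 479/12
Δ Δ Δ (Δ^3 + (E_{-3/2} + Δ + D)) f = 8x + 53/2
E_{-3/2} (Δ^3 + (E_{-3/2} + Δ + D)) f = (1/3)x^4 + (5/12)x^3 + 4x^2 + (11/6)x + 103/12
Δ (Δ^3 + (E_{-3/2} + Δ + D)) f = (4/3)x^3 + (37/4)x^2 + (88/3)x + 1645/48
D (Δ^3 + (E_{-3/2} + Δ + D)) f = (4/3)x^3 + (29/4)x^2 + (83/4)x + 1015/48
(E_{-3/2} + Δ + D) (Δ^3 + (E_{-3/2} + Δ + D)) f = (1/3)x^4 + (37/12)x^3 + (41/2)x^2 + (623/12)x + 64
(Δ^3 + (E_{-3/2} + Δ + D)) (Δ^3 + (E_{-3/2} + Δ + D)) f = (1/3)x^4 + (37/12)x^3 + (41/2)x^2 + (719/12)x + 181/2


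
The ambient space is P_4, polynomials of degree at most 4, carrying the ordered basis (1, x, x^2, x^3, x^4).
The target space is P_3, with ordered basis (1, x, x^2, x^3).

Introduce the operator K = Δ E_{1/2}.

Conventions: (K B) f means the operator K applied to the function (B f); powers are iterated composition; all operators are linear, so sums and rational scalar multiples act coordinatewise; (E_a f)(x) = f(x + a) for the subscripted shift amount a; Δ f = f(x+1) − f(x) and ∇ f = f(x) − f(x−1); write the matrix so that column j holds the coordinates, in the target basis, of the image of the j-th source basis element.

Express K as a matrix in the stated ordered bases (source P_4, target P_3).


image of 1: 0
image of x: 1
image of x^2: 2x + 2
image of x^3: 3x^2 + 6x + 13/4
image of x^4: 4x^3 + 12x^2 + 13x + 5
each image's coordinates form column j of the matrix

the matrix is [[0, 1, 2, 13/4, 5]; [0, 0, 2, 6, 13]; [0, 0, 0, 3, 12]; [0, 0, 0, 0, 4]] (rows listed top to bottom)


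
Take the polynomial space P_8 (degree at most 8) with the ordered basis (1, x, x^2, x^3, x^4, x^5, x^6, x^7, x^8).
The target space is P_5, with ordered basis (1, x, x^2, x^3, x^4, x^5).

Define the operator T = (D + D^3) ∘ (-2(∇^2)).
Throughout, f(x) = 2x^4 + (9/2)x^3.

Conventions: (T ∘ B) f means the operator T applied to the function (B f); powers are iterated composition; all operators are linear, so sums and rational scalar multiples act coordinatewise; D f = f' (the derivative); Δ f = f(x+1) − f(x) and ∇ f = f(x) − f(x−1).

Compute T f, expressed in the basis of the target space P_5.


∇ f = 8x^3 + (3/2)x^2 - (11/2)x + 5/2
∇ ∇ f = 24x^2 - 21x + 1
(-2(∇^2)) f = -48x^2 + 42x - 2
D (-2(∇^2)) f = -96x + 42
D (-2(∇^2)) f = -96x + 42
D D (-2(∇^2)) f = -96
D D D (-2(∇^2)) f = 0
(D + D^3) (-2(∇^2)) f = -96x + 42

the image equals g(x) = -96x + 42


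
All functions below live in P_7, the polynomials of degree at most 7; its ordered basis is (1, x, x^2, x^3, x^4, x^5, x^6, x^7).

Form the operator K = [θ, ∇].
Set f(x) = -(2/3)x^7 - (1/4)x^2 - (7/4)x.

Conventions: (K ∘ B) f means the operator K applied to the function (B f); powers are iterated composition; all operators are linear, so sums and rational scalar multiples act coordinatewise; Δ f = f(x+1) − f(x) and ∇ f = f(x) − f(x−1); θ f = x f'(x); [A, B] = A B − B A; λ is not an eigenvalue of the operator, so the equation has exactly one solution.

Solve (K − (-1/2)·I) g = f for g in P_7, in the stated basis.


the image equals g(x) = -(4/3)x^7 - (56/3)x^6 - 112x^5 - 280x^4 + (1120/3)x^3 + (8399/2)x^2 + (18133/2)x + 14701/3

write g with unknown coordinates in the stated basis and equate coefficients in (K − (-1/2)·I) g = f
solving from the highest basis element down gives g = -(4/3)x^7 - (56/3)x^6 - 112x^5 - 280x^4 + (1120/3)x^3 + (8399/2)x^2 + (18133/2)x + 14701/3
check: K g = (28/3)x^6 + 56x^5 + 140x^4 - (560/3)x^3 - 2100x^2 - 4535x - 14701/6
so K g − (-1/2)·g = -(2/3)x^7 - (1/4)x^2 - (7/4)x = f ✓


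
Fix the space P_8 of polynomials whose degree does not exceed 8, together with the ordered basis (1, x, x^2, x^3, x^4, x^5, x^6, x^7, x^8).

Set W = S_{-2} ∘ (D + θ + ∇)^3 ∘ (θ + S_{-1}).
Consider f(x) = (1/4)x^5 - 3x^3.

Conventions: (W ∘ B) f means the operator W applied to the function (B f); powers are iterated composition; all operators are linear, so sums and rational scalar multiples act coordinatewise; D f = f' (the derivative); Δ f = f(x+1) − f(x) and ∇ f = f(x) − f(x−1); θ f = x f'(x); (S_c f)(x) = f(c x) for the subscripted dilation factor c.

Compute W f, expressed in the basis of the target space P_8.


the image equals g(x) = -4000x^5 + 9760x^4 - 2464x^3 - 4296x^2 + 1030x + 127

θ f = (5/4)x^5 - 9x^3
S_{-1} f = -(1/4)x^5 + 3x^3
(θ + S_{-1}) f = x^5 - 6x^3
D (θ + S_{-1}) f = 5x^4 - 18x^2
θ (θ + S_{-1}) f = 5x^5 - 18x^3
∇ (θ + S_{-1}) f = 5x^4 - 10x^3 - 8x^2 + 13x - 5
(D + θ + ∇) (θ + S_{-1}) f = 5x^5 + 10x^4 - 28x^3 - 26x^2 + 13x - 5
D (D + θ + ∇) (θ + S_{-1}) f = 25x^4 + 40x^3 - 84x^2 - 52x + 13
θ (D + θ + ∇) (θ + S_{-1}) f = 25x^5 + 40x^4 - 84x^3 - 52x^2 + 13x
∇ (D + θ + ∇) (θ + S_{-1}) f = 25x^4 - 10x^3 - 94x^2 + 47x + 6
(D + θ + ∇) (D + θ + ∇) (θ + S_{-1}) f = 25x^5 + 90x^4 - 54x^3 - 230x^2 + 8x + 19
D (D + θ + ∇) (D + θ + ∇) (θ + S_{-1}) f = 125x^4 + 360x^3 - 162x^2 - 460x + 8
θ (D + θ + ∇) (D + θ + ∇) (θ + S_{-1}) f = 125x^5 + 360x^4 - 162x^3 - 460x^2 + 8x
∇ (D + θ + ∇) (D + θ + ∇) (θ + S_{-1}) f = 125x^4 + 110x^3 - 452x^2 - 63x + 119
(D + θ + ∇) (D + θ + ∇) (D + θ + ∇) (θ + S_{-1}) f = 125x^5 + 610x^4 + 308x^3 - 1074x^2 - 515x + 127
S_{-2} (D + θ + ∇)^3 (θ + S_{-1}) f = -4000x^5 + 9760x^4 - 2464x^3 - 4296x^2 + 1030x + 127


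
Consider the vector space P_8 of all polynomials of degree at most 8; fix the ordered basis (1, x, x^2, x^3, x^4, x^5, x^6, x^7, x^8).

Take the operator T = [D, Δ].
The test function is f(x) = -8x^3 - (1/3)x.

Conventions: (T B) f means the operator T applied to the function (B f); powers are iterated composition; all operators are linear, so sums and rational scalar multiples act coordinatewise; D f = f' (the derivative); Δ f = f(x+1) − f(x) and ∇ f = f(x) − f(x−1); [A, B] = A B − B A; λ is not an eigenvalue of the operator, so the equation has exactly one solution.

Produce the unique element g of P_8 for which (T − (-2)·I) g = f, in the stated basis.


write g with unknown coordinates in the stated basis and equate coefficients in (T − (-2)·I) g = f
solving from the highest basis element down gives g = -4x^3 - (1/6)x
check: T g = 0
so T g − (-2)·g = -8x^3 - (1/3)x = f ✓

g(x) = -4x^3 - (1/6)x


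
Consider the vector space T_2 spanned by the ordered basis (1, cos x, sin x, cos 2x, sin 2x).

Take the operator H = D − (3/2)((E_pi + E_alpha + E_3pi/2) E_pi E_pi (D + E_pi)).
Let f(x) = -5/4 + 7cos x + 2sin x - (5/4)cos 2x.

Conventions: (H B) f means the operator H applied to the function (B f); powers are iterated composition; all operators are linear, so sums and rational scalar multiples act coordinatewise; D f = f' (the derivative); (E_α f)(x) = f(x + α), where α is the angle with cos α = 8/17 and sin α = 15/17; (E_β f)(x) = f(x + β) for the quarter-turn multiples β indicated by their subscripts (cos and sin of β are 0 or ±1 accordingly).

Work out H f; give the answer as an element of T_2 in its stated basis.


D f = 2cos x - 7sin x + (5/2)sin 2x
D f = 2cos x - 7sin x + (5/2)sin 2x
E_pi f = -5/4 - 7cos x - 2sin x - (5/4)cos 2x
(D + E_pi) f = -5/4 - 5cos x - 9sin x - (5/4)cos 2x + (5/2)sin 2x
E_pi (D + E_pi) f = -5/4 + 5cos x + 9sin x - (5/4)cos 2x + (5/2)sin 2x
E_pi E_pi (D + E_pi) f = -5/4 - 5cos x - 9sin x - (5/4)cos 2x + (5/2)sin 2x
E_pi (E_pi E_pi) (D + E_pi) f = -5/4 + 5cos x + 9sin x - (5/4)cos 2x + (5/2)sin 2x
E_alpha (E_pi E_pi) (D + E_pi) f = -5/4 - (175/17)cos x + (3/17)sin x + (3205/1156)cos 2x - (205/578)sin 2x
E_3pi/2 (E_pi E_pi) (D + E_pi) f = -5/4 + 9cos x - 5sin x + (5/4)cos 2x - (5/2)sin 2x
(E_pi + E_alpha + E_3pi/2) (E_pi E_pi) (D + E_pi) f = -15/4 + (63/17)cos x + (71/17)sin x + (3205/1156)cos 2x - (205/578)sin 2x
(-(3/2)((E_pi + E_alpha + E_3pi/2) E_pi E_pi (D + E_pi))) f = 45/8 - (189/34)cos x - (213/34)sin x - (9615/2312)cos 2x + (615/1156)sin 2x
(D − (3/2)((E_pi + E_alpha + E_3pi/2) E_pi E_pi (D + E_pi))) f = 45/8 - (121/34)cos x - (451/34)sin x - (9615/2312)cos 2x + (3505/1156)sin 2x

the result is g(x) = 45/8 - (121/34)cos x - (451/34)sin x - (9615/2312)cos 2x + (3505/1156)sin 2x


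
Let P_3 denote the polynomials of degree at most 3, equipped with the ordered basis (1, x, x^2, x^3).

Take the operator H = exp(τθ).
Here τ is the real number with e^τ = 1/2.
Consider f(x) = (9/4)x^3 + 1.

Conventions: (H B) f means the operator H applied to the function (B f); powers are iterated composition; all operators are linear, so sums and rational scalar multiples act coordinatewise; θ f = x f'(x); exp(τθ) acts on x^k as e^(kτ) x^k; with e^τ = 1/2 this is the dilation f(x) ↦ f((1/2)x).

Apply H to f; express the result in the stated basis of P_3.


the result is g(x) = (9/32)x^3 + 1

exp(τθ) x^k = e^(kτ) x^k; with e^τ = 1/2 this sends x^k to (1/2)^k x^k
x^3 ↦ 1/8 x^3
applying this coordinatewise to f: exp(τθ) f = (9/32)x^3 + 1
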